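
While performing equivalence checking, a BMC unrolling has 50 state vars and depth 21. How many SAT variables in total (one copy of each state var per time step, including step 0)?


BMC unrolls to depth k, creating one copy of each state var for steps 0..k.
Step count = 21 + 1 = 22 (steps 0 through 21)
Vars per step = 50
Total = 50 * 22 = 1100

1100


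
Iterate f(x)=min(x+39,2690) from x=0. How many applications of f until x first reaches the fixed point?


Step 1: x=0, cap=2690, increment=39
Step 2: x grows by 39 each step until capped at 2690; fixed point is x=2690
Step 3: iterations = ceil(2690/39) = 69

69


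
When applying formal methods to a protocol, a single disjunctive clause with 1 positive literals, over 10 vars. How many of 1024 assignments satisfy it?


Step 1: Total=2^10=1024
Step 2: Unsat when all 1 false: 2^9=512
Step 3: Sat=1024-512=512

512


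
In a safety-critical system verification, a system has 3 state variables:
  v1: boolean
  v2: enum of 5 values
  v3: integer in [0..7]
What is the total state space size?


State space = product of domain sizes of all variables.
Domain sizes:
  v1 (boolean): 2
  v2 (enum of 5 values): 5
  v3 (integer in [0..7]): 8
Product = 2 * 5 * 8 = 80

80


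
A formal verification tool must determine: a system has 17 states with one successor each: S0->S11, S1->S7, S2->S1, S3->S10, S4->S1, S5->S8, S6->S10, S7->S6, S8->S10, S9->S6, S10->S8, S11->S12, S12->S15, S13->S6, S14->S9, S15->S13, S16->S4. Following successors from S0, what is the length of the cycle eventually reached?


Trace from S0 until a state repeats:
  S0 -> S11 -> S12 -> S15 -> S13 -> S6 -> S10 -> S8 -> S10
S10 first seen at step 6, revisited at step 8.
Cycle length = 8 - 6 = 2

2


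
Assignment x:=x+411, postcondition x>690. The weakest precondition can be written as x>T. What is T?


Formula: wp(x:=E, P) = P[E/x] (substitute E for x in postcondition)
Step 1: Postcondition: x>690
Step 2: Substitute x+411 for x: x+411>690
Step 3: Solve for x: x > 690-411 = 279

279


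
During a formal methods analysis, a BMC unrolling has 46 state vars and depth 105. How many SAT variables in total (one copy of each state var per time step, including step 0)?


BMC unrolls to depth k, creating one copy of each state var for steps 0..k.
Step count = 105 + 1 = 106 (steps 0 through 105)
Vars per step = 46
Total = 46 * 106 = 4876

4876


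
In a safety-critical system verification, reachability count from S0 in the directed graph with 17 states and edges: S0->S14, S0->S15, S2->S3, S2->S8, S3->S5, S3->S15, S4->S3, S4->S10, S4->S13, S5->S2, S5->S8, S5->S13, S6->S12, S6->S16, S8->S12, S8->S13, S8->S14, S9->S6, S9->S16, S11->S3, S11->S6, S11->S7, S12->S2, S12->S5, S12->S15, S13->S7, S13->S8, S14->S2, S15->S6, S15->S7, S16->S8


BFS from S0:
  layer 0: {S0}
  layer 1: {S14, S15}
  layer 2: {S2, S6, S7}
  layer 3: {S3, S8, S12, S16}
  layer 4: {S5, S13}
Reachable set: {S0, S2, S3, S5, S6, S7, S8, S12, S13, S14, S15, S16}
Count = 12

12


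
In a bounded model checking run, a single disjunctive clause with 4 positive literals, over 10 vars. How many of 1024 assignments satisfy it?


Step 1: Total=2^10=1024
Step 2: Unsat when all 4 false: 2^6=64
Step 3: Sat=1024-64=960

960


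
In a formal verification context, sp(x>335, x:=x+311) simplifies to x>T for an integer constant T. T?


Formula: sp(P, x:=E) = exists old_x. (x = E[old_x/x]) AND P[old_x/x] (old_x is the value of x before the assignment; eliminate old_x by solving x = E[old_x/x] for old_x)
Step 1: Precondition P: x>335, i.e. old_x > 335
Step 2: Assignment gives x = old_x + 311, so old_x = x - 311
Step 3: Substitute into P: x - 311 > 335
Step 4: Simplify: x > 335+311 = 646

646


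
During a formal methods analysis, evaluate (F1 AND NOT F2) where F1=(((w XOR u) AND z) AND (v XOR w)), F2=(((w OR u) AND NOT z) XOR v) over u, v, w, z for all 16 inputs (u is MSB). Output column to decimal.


F1 = (((w XOR u) AND z) AND (v XOR w))
F2 = (((w OR u) AND NOT z) XOR v)
Counterexample to F1=>F2 is where F1=1 and F2=0.
Evaluate each row (bits = u,v,w,z, MSB first):
  row 0 [0000]: F1=0 F2=0 -> F1&~F2 -> 0
  row 1 [0001]: F1=0 F2=0 -> F1&~F2 -> 0
  row 2 [0010]: F1=0 F2=1 -> F1&~F2 -> 0
  row 3 [0011]: F1=1 F2=0 -> F1&~F2 -> 1
  row 4 [0100]: F1=0 F2=1 -> F1&~F2 -> 0
  row 5 [0101]: F1=0 F2=1 -> F1&~F2 -> 0
  row 6 [0110]: F1=0 F2=0 -> F1&~F2 -> 0
  row 7 [0111]: F1=0 F2=1 -> F1&~F2 -> 0
  row 8 [1000]: F1=0 F2=1 -> F1&~F2 -> 0
  row 9 [1001]: F1=0 F2=0 -> F1&~F2 -> 0
  row 10 [1010]: F1=0 F2=1 -> F1&~F2 -> 0
  row 11 [1011]: F1=0 F2=0 -> F1&~F2 -> 0
  row 12 [1100]: F1=0 F2=0 -> F1&~F2 -> 0
  row 13 [1101]: F1=1 F2=1 -> F1&~F2 -> 0
  row 14 [1110]: F1=0 F2=0 -> F1&~F2 -> 0
  row 15 [1111]: F1=0 F2=1 -> F1&~F2 -> 0
Full result column, 4 rows per line (u,v fixed per line; w,z runs 00..11 left to right):
  rows 0-3 [u,v=00]: 0001  = hex 1
  rows 4-7 [u,v=01]: 0000  = hex 0
  rows 8-11 [u,v=10]: 0000  = hex 0
  rows 12-15 [u,v=11]: 0000  = hex 0
Counterexample vector (row 0 .. row 15) = 0001000000000000
Output column grouped in 4s = 0001 0000 0000 0000 = 0x1000
Convert to decimal digit by digit (value = value*16 + digit):
  1 -> 1
  1*16 + 0 = 16
  16*16 + 0 = 256
  256*16 + 0 = 4096
Decimal = 4096

4096


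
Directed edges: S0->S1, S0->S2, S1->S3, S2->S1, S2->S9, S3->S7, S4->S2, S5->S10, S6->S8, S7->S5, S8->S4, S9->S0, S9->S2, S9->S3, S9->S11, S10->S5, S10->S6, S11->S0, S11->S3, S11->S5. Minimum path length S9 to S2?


BFS layer-by-layer from S9:
  dist 0: {S9}
  dist 1: {S0, S2, S3, S11}
  -> S2 reached at distance 1
Shortest path length = 1

1


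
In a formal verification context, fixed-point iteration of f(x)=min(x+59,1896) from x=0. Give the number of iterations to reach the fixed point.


Step 1: x=0, cap=1896, increment=59
Step 2: x grows by 59 each step until capped at 1896; fixed point is x=1896
Step 3: iterations = ceil(1896/59) = 33

33


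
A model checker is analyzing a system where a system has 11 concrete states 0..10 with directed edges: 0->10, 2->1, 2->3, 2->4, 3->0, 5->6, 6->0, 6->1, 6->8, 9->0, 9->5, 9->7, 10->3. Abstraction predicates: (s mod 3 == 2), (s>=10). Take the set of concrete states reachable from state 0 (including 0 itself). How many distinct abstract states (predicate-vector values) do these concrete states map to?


BFS from 0:
Concrete reachable: {0, 3, 10}
Abstract via predicates (s mod 3 == 2), (s>=10):
  (0,0) <- {0, 3}
  (0,1) <- {10}
Distinct abstract states = 2

2


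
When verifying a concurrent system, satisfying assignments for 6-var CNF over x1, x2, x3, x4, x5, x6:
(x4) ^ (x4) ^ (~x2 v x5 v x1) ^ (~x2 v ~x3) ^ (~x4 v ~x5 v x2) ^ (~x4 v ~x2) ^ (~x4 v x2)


CNF with 7 clauses over 6 vars (64 assignments).
An assignment satisfies CNF iff every clause has >=1 true literal.
Check each row (bits = x1,x2,x3,x4,x5,x6; clause T/F shown):
  row 0 [000000]: clauses=FFTTTTT -> 0
  row 1 [000001]: clauses=FFTTTTT -> 0
  row 2 [000010]: clauses=FFTTTTT -> 0
  row 3 [000011]: clauses=FFTTTTT -> 0
  row 4 [000100]: clauses=TTTTTTF -> 0
  (every remaining row is evaluated the same way; all 64 results are listed next)
Full result column, 8 rows per line (x1,x2,x3 fixed per line; x4,x5,x6 runs 000..111 left to right):
  rows 0-7 [x1,x2,x3=000]: 00000000  (ones: 0)
  rows 8-15 [x1,x2,x3=001]: 00000000  (ones: 0)
  rows 16-23 [x1,x2,x3=010]: 00000000  (ones: 0)
  rows 24-31 [x1,x2,x3=011]: 00000000  (ones: 0)
  rows 32-39 [x1,x2,x3=100]: 00000000  (ones: 0)
  rows 40-47 [x1,x2,x3=101]: 00000000  (ones: 0)
  rows 48-55 [x1,x2,x3=110]: 00000000  (ones: 0)
  rows 56-63 [x1,x2,x3=111]: 00000000  (ones: 0)
Satisfying assignments = 0+0+0+0+0+0+0+0 = 0

0


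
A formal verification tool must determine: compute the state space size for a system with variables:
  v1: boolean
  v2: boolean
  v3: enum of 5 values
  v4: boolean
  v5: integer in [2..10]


State space = product of domain sizes of all variables.
Domain sizes:
  v1 (boolean): 2
  v2 (boolean): 2
  v3 (enum of 5 values): 5
  v4 (boolean): 2
  v5 (integer in [2..10]): 9
Product = 2 * 2 * 5 * 2 * 9 = 360

360


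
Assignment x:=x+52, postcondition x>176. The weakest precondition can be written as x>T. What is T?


Formula: wp(x:=E, P) = P[E/x] (substitute E for x in postcondition)
Step 1: Postcondition: x>176
Step 2: Substitute x+52 for x: x+52>176
Step 3: Solve for x: x > 176-52 = 124

124


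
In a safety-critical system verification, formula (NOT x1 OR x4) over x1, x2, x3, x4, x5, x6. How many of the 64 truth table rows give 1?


Formula: (NOT x1 OR x4) over 6 vars (64 rows)
Evaluate each row (x1, x2, x3, x4, x5, x6 as bits, MSB first):
  row 0 [000000]: (NOT 0 OR 0) -> 1
  row 1 [000001]: (NOT 0 OR 0) -> 1
  row 2 [000010]: (NOT 0 OR 0) -> 1
  row 3 [000011]: (NOT 0 OR 0) -> 1
  row 4 [000100]: (NOT 0 OR 1) -> 1
  (every remaining row is evaluated the same way; all 64 results are listed next)
Full result column, 8 rows per line (x1,x2,x3 fixed per line; x4,x5,x6 runs 000..111 left to right):
  rows 0-7 [x1,x2,x3=000]: 11111111  (ones: 8)
  rows 8-15 [x1,x2,x3=001]: 11111111  (ones: 8)
  rows 16-23 [x1,x2,x3=010]: 11111111  (ones: 8)
  rows 24-31 [x1,x2,x3=011]: 11111111  (ones: 8)
  rows 32-39 [x1,x2,x3=100]: 00001111  (ones: 4)
  rows 40-47 [x1,x2,x3=101]: 00001111  (ones: 4)
  rows 48-55 [x1,x2,x3=110]: 00001111  (ones: 4)
  rows 56-63 [x1,x2,x3=111]: 00001111  (ones: 4)
Count of 1-rows = 8+8+8+8+4+4+4+4 = 48

48


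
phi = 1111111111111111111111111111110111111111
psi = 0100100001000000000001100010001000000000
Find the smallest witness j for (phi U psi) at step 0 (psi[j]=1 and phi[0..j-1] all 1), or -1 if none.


(phi U psi) at 0: need smallest j with psi[j]=1 and phi[i]=1 for all i in [0,j).
Scan from step 0:
  step 0: phi=1, psi=0 -> continue
  step 1: psi=1 and phi held for [0,1) -> witness found
Witness step = 1

1


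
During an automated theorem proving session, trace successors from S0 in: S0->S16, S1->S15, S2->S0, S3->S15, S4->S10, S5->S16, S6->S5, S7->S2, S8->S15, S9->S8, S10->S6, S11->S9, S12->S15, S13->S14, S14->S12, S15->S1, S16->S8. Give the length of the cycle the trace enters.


Trace from S0 until a state repeats:
  S0 -> S16 -> S8 -> S15 -> S1 -> S15
S15 first seen at step 3, revisited at step 5.
Cycle length = 5 - 3 = 2

2


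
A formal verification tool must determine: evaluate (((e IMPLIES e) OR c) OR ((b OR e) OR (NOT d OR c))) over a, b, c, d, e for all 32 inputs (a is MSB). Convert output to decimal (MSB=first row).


Formula: (((e IMPLIES e) OR c) OR ((b OR e) OR (NOT d OR c))) over a, b, c, d, e (32 rows)
Evaluate each row (bits = a,b,c,d,e, MSB first):
  row 0 [00000]: (((0 IMPLIES 0) OR 0) OR ((0 OR 0) OR (NOT 0 OR 0))) -> 1
  row 1 [00001]: (((1 IMPLIES 1) OR 0) OR ((0 OR 1) OR (NOT 0 OR 0))) -> 1
  row 2 [00010]: (((0 IMPLIES 0) OR 0) OR ((0 OR 0) OR (NOT 1 OR 0))) -> 1
  row 3 [00011]: (((1 IMPLIES 1) OR 0) OR ((0 OR 1) OR (NOT 1 OR 0))) -> 1
  row 4 [00100]: (((0 IMPLIES 0) OR 1) OR ((0 OR 0) OR (NOT 0 OR 1))) -> 1
  row 5 [00101]: (((1 IMPLIES 1) OR 1) OR ((0 OR 1) OR (NOT 0 OR 1))) -> 1
  row 6 [00110]: (((0 IMPLIES 0) OR 1) OR ((0 OR 0) OR (NOT 1 OR 1))) -> 1
  row 7 [00111]: (((1 IMPLIES 1) OR 1) OR ((0 OR 1) OR (NOT 1 OR 1))) -> 1
  row 8 [01000]: (((0 IMPLIES 0) OR 0) OR ((1 OR 0) OR (NOT 0 OR 0))) -> 1
  row 9 [01001]: (((1 IMPLIES 1) OR 0) OR ((1 OR 1) OR (NOT 0 OR 0))) -> 1
  row 10 [01010]: (((0 IMPLIES 0) OR 0) OR ((1 OR 0) OR (NOT 1 OR 0))) -> 1
  row 11 [01011]: (((1 IMPLIES 1) OR 0) OR ((1 OR 1) OR (NOT 1 OR 0))) -> 1
  row 12 [01100]: (((0 IMPLIES 0) OR 1) OR ((1 OR 0) OR (NOT 0 OR 1))) -> 1
  row 13 [01101]: (((1 IMPLIES 1) OR 1) OR ((1 OR 1) OR (NOT 0 OR 1))) -> 1
  row 14 [01110]: (((0 IMPLIES 0) OR 1) OR ((1 OR 0) OR (NOT 1 OR 1))) -> 1
  row 15 [01111]: (((1 IMPLIES 1) OR 1) OR ((1 OR 1) OR (NOT 1 OR 1))) -> 1
  row 16 [10000]: (((0 IMPLIES 0) OR 0) OR ((0 OR 0) OR (NOT 0 OR 0))) -> 1
  row 17 [10001]: (((1 IMPLIES 1) OR 0) OR ((0 OR 1) OR (NOT 0 OR 0))) -> 1
  row 18 [10010]: (((0 IMPLIES 0) OR 0) OR ((0 OR 0) OR (NOT 1 OR 0))) -> 1
  row 19 [10011]: (((1 IMPLIES 1) OR 0) OR ((0 OR 1) OR (NOT 1 OR 0))) -> 1
  row 20 [10100]: (((0 IMPLIES 0) OR 1) OR ((0 OR 0) OR (NOT 0 OR 1))) -> 1
  row 21 [10101]: (((1 IMPLIES 1) OR 1) OR ((0 OR 1) OR (NOT 0 OR 1))) -> 1
  row 22 [10110]: (((0 IMPLIES 0) OR 1) OR ((0 OR 0) OR (NOT 1 OR 1))) -> 1
  row 23 [10111]: (((1 IMPLIES 1) OR 1) OR ((0 OR 1) OR (NOT 1 OR 1))) -> 1
  row 24 [11000]: (((0 IMPLIES 0) OR 0) OR ((1 OR 0) OR (NOT 0 OR 0))) -> 1
  row 25 [11001]: (((1 IMPLIES 1) OR 0) OR ((1 OR 1) OR (NOT 0 OR 0))) -> 1
  row 26 [11010]: (((0 IMPLIES 0) OR 0) OR ((1 OR 0) OR (NOT 1 OR 0))) -> 1
  row 27 [11011]: (((1 IMPLIES 1) OR 0) OR ((1 OR 1) OR (NOT 1 OR 0))) -> 1
  row 28 [11100]: (((0 IMPLIES 0) OR 1) OR ((1 OR 0) OR (NOT 0 OR 1))) -> 1
  row 29 [11101]: (((1 IMPLIES 1) OR 1) OR ((1 OR 1) OR (NOT 0 OR 1))) -> 1
  row 30 [11110]: (((0 IMPLIES 0) OR 1) OR ((1 OR 0) OR (NOT 1 OR 1))) -> 1
  row 31 [11111]: (((1 IMPLIES 1) OR 1) OR ((1 OR 1) OR (NOT 1 OR 1))) -> 1
Full result column, 4 rows per line (a,b,c fixed per line; d,e runs 00..11 left to right):
  rows 0-3 [a,b,c=000]: 1111  = hex F
  rows 4-7 [a,b,c=001]: 1111  = hex F
  rows 8-11 [a,b,c=010]: 1111  = hex F
  rows 12-15 [a,b,c=011]: 1111  = hex F
  rows 16-19 [a,b,c=100]: 1111  = hex F
  rows 20-23 [a,b,c=101]: 1111  = hex F
  rows 24-27 [a,b,c=110]: 1111  = hex F
  rows 28-31 [a,b,c=111]: 1111  = hex F
Output column (row 0 .. row 31) = 11111111111111111111111111111111
Output column grouped in 4s = 1111 1111 1111 1111 1111 1111 1111 1111 = 0xFFFFFFFF
Convert to decimal digit by digit (value = value*16 + digit):
  F -> 15
  15*16 + 15 (F) = 255
  255*16 + 15 (F) = 4095
  4095*16 + 15 (F) = 65535
  65535*16 + 15 (F) = 1048575
  1048575*16 + 15 (F) = 16777215
  16777215*16 + 15 (F) = 268435455
  268435455*16 + 15 (F) = 4294967295
Decimal = 4294967295

4294967295


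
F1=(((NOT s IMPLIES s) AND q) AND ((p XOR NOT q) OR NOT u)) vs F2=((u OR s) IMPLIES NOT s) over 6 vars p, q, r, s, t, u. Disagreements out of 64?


F1 = (((NOT s IMPLIES s) AND q) AND ((p XOR NOT q) OR NOT u))
F2 = ((u OR s) IMPLIES NOT s)
Evaluate both on each of 64 rows (bits = p,q,r,s,t,u):
  row 0 [000000]: F1=0 F2=1 (differ) -> 1
  row 1 [000001]: F1=0 F2=1 (differ) -> 1
  row 2 [000010]: F1=0 F2=1 (differ) -> 1
  row 3 [000011]: F1=0 F2=1 (differ) -> 1
  row 4 [000100]: F1=0 F2=0 -> 0
  (every remaining row is evaluated the same way; all 64 results are listed next)
Full result column, 8 rows per line (p,q,r fixed per line; s,t,u runs 000..111 left to right):
  rows 0-7 [p,q,r=000]: 11110000  (ones: 4)
  rows 8-15 [p,q,r=001]: 11110000  (ones: 4)
  rows 16-23 [p,q,r=010]: 11111010  (ones: 6)
  rows 24-31 [p,q,r=011]: 11111010  (ones: 6)
  rows 32-39 [p,q,r=100]: 11110000  (ones: 4)
  rows 40-47 [p,q,r=101]: 11110000  (ones: 4)
  rows 48-55 [p,q,r=110]: 11111111  (ones: 8)
  rows 56-63 [p,q,r=111]: 11111111  (ones: 8)
Disagreements = 4+4+6+6+4+4+8+8 = 44

44


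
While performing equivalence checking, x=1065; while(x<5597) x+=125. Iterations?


Step 1: x goes from 1065 toward 5597 by 125; the body runs while x<5597, so iterations = ceil((bound-start)/step)
Step 2: Distance=4532
Step 3: ceil(4532/125)=37

37


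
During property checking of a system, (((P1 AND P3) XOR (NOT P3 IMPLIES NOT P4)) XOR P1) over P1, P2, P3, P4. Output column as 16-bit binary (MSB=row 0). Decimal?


Formula: (((P1 AND P3) XOR (NOT P3 IMPLIES NOT P4)) XOR P1) over P1, P2, P3, P4 (16 rows)
Evaluate each row (bits = P1,P2,P3,P4, MSB first):
  row 0 [0000]: (((0 AND 0) XOR (NOT 0 IMPLIES NOT 0)) XOR 0) -> 1
  row 1 [0001]: (((0 AND 0) XOR (NOT 0 IMPLIES NOT 1)) XOR 0) -> 0
  row 2 [0010]: (((0 AND 1) XOR (NOT 1 IMPLIES NOT 0)) XOR 0) -> 1
  row 3 [0011]: (((0 AND 1) XOR (NOT 1 IMPLIES NOT 1)) XOR 0) -> 1
  row 4 [0100]: (((0 AND 0) XOR (NOT 0 IMPLIES NOT 0)) XOR 0) -> 1
  row 5 [0101]: (((0 AND 0) XOR (NOT 0 IMPLIES NOT 1)) XOR 0) -> 0
  row 6 [0110]: (((0 AND 1) XOR (NOT 1 IMPLIES NOT 0)) XOR 0) -> 1
  row 7 [0111]: (((0 AND 1) XOR (NOT 1 IMPLIES NOT 1)) XOR 0) -> 1
  row 8 [1000]: (((1 AND 0) XOR (NOT 0 IMPLIES NOT 0)) XOR 1) -> 0
  row 9 [1001]: (((1 AND 0) XOR (NOT 0 IMPLIES NOT 1)) XOR 1) -> 1
  row 10 [1010]: (((1 AND 1) XOR (NOT 1 IMPLIES NOT 0)) XOR 1) -> 1
  row 11 [1011]: (((1 AND 1) XOR (NOT 1 IMPLIES NOT 1)) XOR 1) -> 1
  row 12 [1100]: (((1 AND 0) XOR (NOT 0 IMPLIES NOT 0)) XOR 1) -> 0
  row 13 [1101]: (((1 AND 0) XOR (NOT 0 IMPLIES NOT 1)) XOR 1) -> 1
  row 14 [1110]: (((1 AND 1) XOR (NOT 1 IMPLIES NOT 0)) XOR 1) -> 1
  row 15 [1111]: (((1 AND 1) XOR (NOT 1 IMPLIES NOT 1)) XOR 1) -> 1
Full result column, 4 rows per line (P1,P2 fixed per line; P3,P4 runs 00..11 left to right):
  rows 0-3 [P1,P2=00]: 1011  = hex B
  rows 4-7 [P1,P2=01]: 1011  = hex B
  rows 8-11 [P1,P2=10]: 0111  = hex 7
  rows 12-15 [P1,P2=11]: 0111  = hex 7
Output column (row 0 .. row 15) = 1011101101110111
Output column grouped in 4s = 1011 1011 0111 0111 = 0xBB77
Convert to decimal digit by digit (value = value*16 + digit):
  B -> 11
  11*16 + 11 (B) = 187
  187*16 + 7 = 2999
  2999*16 + 7 = 47991
Decimal = 47991

47991


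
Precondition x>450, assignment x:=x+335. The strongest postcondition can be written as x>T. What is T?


Formula: sp(P, x:=E) = exists old_x. (x = E[old_x/x]) AND P[old_x/x] (old_x is the value of x before the assignment; eliminate old_x by solving x = E[old_x/x] for old_x)
Step 1: Precondition P: x>450, i.e. old_x > 450
Step 2: Assignment gives x = old_x + 335, so old_x = x - 335
Step 3: Substitute into P: x - 335 > 450
Step 4: Simplify: x > 450+335 = 785

785


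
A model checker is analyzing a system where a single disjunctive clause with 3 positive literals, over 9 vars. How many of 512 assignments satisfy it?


Step 1: Total=2^9=512
Step 2: Unsat when all 3 false: 2^6=64
Step 3: Sat=512-64=448

448


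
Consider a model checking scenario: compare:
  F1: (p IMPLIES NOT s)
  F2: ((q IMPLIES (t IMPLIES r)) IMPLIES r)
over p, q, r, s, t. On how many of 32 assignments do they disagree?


F1 = (p IMPLIES NOT s)
F2 = ((q IMPLIES (t IMPLIES r)) IMPLIES r)
Evaluate both on each of 32 rows (bits = p,q,r,s,t):
  row 0 [00000]: F1=1 F2=0 (differ) -> 1
  row 1 [00001]: F1=1 F2=0 (differ) -> 1
  row 2 [00010]: F1=1 F2=0 (differ) -> 1
  row 3 [00011]: F1=1 F2=0 (differ) -> 1
  row 4 [00100]: F1=1 F2=1 -> 0
  row 5 [00101]: F1=1 F2=1 -> 0
  row 6 [00110]: F1=1 F2=1 -> 0
  row 7 [00111]: F1=1 F2=1 -> 0
  row 8 [01000]: F1=1 F2=0 (differ) -> 1
  row 9 [01001]: F1=1 F2=1 -> 0
  row 10 [01010]: F1=1 F2=0 (differ) -> 1
  row 11 [01011]: F1=1 F2=1 -> 0
  row 12 [01100]: F1=1 F2=1 -> 0
  row 13 [01101]: F1=1 F2=1 -> 0
  row 14 [01110]: F1=1 F2=1 -> 0
  row 15 [01111]: F1=1 F2=1 -> 0
  row 16 [10000]: F1=1 F2=0 (differ) -> 1
  row 17 [10001]: F1=1 F2=0 (differ) -> 1
  row 18 [10010]: F1=0 F2=0 -> 0
  row 19 [10011]: F1=0 F2=0 -> 0
  row 20 [10100]: F1=1 F2=1 -> 0
  row 21 [10101]: F1=1 F2=1 -> 0
  row 22 [10110]: F1=0 F2=1 (differ) -> 1
  row 23 [10111]: F1=0 F2=1 (differ) -> 1
  row 24 [11000]: F1=1 F2=0 (differ) -> 1
  row 25 [11001]: F1=1 F2=1 -> 0
  row 26 [11010]: F1=0 F2=0 -> 0
  row 27 [11011]: F1=0 F2=1 (differ) -> 1
  row 28 [11100]: F1=1 F2=1 -> 0
  row 29 [11101]: F1=1 F2=1 -> 0
  row 30 [11110]: F1=0 F2=1 (differ) -> 1
  row 31 [11111]: F1=0 F2=1 (differ) -> 1
Full result column, 8 rows per line (p,q fixed per line; r,s,t runs 000..111 left to right):
  rows 0-7 [p,q=00]: 11110000  (ones: 4)
  rows 8-15 [p,q=01]: 10100000  (ones: 2)
  rows 16-23 [p,q=10]: 11000011  (ones: 4)
  rows 24-31 [p,q=11]: 10010011  (ones: 4)
Disagreements = 4+2+4+4 = 14

14


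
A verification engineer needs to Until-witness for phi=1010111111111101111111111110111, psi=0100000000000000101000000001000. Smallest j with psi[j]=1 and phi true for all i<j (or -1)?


(phi U psi) at 0: need smallest j with psi[j]=1 and phi[i]=1 for all i in [0,j).
Scan from step 0:
  step 0: phi=1, psi=0 -> continue
  step 1: psi=1 and phi held for [0,1) -> witness found
Witness step = 1

1


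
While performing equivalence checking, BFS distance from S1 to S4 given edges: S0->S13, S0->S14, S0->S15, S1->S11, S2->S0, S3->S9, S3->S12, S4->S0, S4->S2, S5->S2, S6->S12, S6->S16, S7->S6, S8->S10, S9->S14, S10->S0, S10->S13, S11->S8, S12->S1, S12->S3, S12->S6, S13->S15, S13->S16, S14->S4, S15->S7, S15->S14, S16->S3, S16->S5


BFS layer-by-layer from S1:
  dist 0: {S1}
  dist 1: {S11}
  dist 2: {S8}
  dist 3: {S10}
  dist 4: {S0, S13}
  dist 5: {S14, S15, S16}
  dist 6: {S3, S4, S5, S7}
  -> S4 reached at distance 6
Shortest path length = 6

6


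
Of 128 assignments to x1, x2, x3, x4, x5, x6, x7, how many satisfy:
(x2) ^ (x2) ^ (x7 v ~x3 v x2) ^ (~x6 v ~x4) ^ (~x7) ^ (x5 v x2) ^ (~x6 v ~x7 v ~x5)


CNF with 7 clauses over 7 vars (128 assignments).
An assignment satisfies CNF iff every clause has >=1 true literal.
Check each row (bits = x1,x2,x3,x4,x5,x6,x7; clause T/F shown):
  row 0 [0000000]: clauses=FFTTTFT -> 0
  row 1 [0000001]: clauses=FFTTFFT -> 0
  row 2 [0000010]: clauses=FFTTTFT -> 0
  row 3 [0000011]: clauses=FFTTFFT -> 0
  row 4 [0000100]: clauses=FFTTTTT -> 0
  (every remaining row is evaluated the same way; all 128 results are listed next)
Full result column, 8 rows per line (x1,x2,x3,x4 fixed per line; x5,x6,x7 runs 000..111 left to right):
  rows 0-7 [x1,x2,x3,x4=0000]: 00000000  (ones: 0)
  rows 8-15 [x1,x2,x3,x4=0001]: 00000000  (ones: 0)
  rows 16-23 [x1,x2,x3,x4=0010]: 00000000  (ones: 0)
  rows 24-31 [x1,x2,x3,x4=0011]: 00000000  (ones: 0)
  rows 32-39 [x1,x2,x3,x4=0100]: 10101010  (ones: 4)
  rows 40-47 [x1,x2,x3,x4=0101]: 10001000  (ones: 2)
  rows 48-55 [x1,x2,x3,x4=0110]: 10101010  (ones: 4)
  rows 56-63 [x1,x2,x3,x4=0111]: 10001000  (ones: 2)
  rows 64-71 [x1,x2,x3,x4=1000]: 00000000  (ones: 0)
  rows 72-79 [x1,x2,x3,x4=1001]: 00000000  (ones: 0)
  rows 80-87 [x1,x2,x3,x4=1010]: 00000000  (ones: 0)
  rows 88-95 [x1,x2,x3,x4=1011]: 00000000  (ones: 0)
  rows 96-103 [x1,x2,x3,x4=1100]: 10101010  (ones: 4)
  rows 104-111 [x1,x2,x3,x4=1101]: 10001000  (ones: 2)
  rows 112-119 [x1,x2,x3,x4=1110]: 10101010  (ones: 4)
  rows 120-127 [x1,x2,x3,x4=1111]: 10001000  (ones: 2)
Satisfying assignments = 0+0+0+0+4+2+4+2+0+0+0+0+4+2+4+2 = 24

24


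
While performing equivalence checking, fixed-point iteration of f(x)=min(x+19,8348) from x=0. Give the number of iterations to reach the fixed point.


Step 1: x=0, cap=8348, increment=19
Step 2: x grows by 19 each step until capped at 8348; fixed point is x=8348
Step 3: iterations = ceil(8348/19) = 440

440


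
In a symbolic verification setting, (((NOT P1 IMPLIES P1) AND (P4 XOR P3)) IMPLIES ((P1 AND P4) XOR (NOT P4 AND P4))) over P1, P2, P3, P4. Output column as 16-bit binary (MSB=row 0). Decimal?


Formula: (((NOT P1 IMPLIES P1) AND (P4 XOR P3)) IMPLIES ((P1 AND P4) XOR (NOT P4 AND P4))) over P1, P2, P3, P4 (16 rows)
Evaluate each row (bits = P1,P2,P3,P4, MSB first):
  row 0 [0000]: (((NOT 0 IMPLIES 0) AND (0 XOR 0)) IMPLIES ((0 AND 0) XOR (NOT 0 AND 0))) -> 1
  row 1 [0001]: (((NOT 0 IMPLIES 0) AND (1 XOR 0)) IMPLIES ((0 AND 1) XOR (NOT 1 AND 1))) -> 1
  row 2 [0010]: (((NOT 0 IMPLIES 0) AND (0 XOR 1)) IMPLIES ((0 AND 0) XOR (NOT 0 AND 0))) -> 1
  row 3 [0011]: (((NOT 0 IMPLIES 0) AND (1 XOR 1)) IMPLIES ((0 AND 1) XOR (NOT 1 AND 1))) -> 1
  row 4 [0100]: (((NOT 0 IMPLIES 0) AND (0 XOR 0)) IMPLIES ((0 AND 0) XOR (NOT 0 AND 0))) -> 1
  row 5 [0101]: (((NOT 0 IMPLIES 0) AND (1 XOR 0)) IMPLIES ((0 AND 1) XOR (NOT 1 AND 1))) -> 1
  row 6 [0110]: (((NOT 0 IMPLIES 0) AND (0 XOR 1)) IMPLIES ((0 AND 0) XOR (NOT 0 AND 0))) -> 1
  row 7 [0111]: (((NOT 0 IMPLIES 0) AND (1 XOR 1)) IMPLIES ((0 AND 1) XOR (NOT 1 AND 1))) -> 1
  row 8 [1000]: (((NOT 1 IMPLIES 1) AND (0 XOR 0)) IMPLIES ((1 AND 0) XOR (NOT 0 AND 0))) -> 1
  row 9 [1001]: (((NOT 1 IMPLIES 1) AND (1 XOR 0)) IMPLIES ((1 AND 1) XOR (NOT 1 AND 1))) -> 1
  row 10 [1010]: (((NOT 1 IMPLIES 1) AND (0 XOR 1)) IMPLIES ((1 AND 0) XOR (NOT 0 AND 0))) -> 0
  row 11 [1011]: (((NOT 1 IMPLIES 1) AND (1 XOR 1)) IMPLIES ((1 AND 1) XOR (NOT 1 AND 1))) -> 1
  row 12 [1100]: (((NOT 1 IMPLIES 1) AND (0 XOR 0)) IMPLIES ((1 AND 0) XOR (NOT 0 AND 0))) -> 1
  row 13 [1101]: (((NOT 1 IMPLIES 1) AND (1 XOR 0)) IMPLIES ((1 AND 1) XOR (NOT 1 AND 1))) -> 1
  row 14 [1110]: (((NOT 1 IMPLIES 1) AND (0 XOR 1)) IMPLIES ((1 AND 0) XOR (NOT 0 AND 0))) -> 0
  row 15 [1111]: (((NOT 1 IMPLIES 1) AND (1 XOR 1)) IMPLIES ((1 AND 1) XOR (NOT 1 AND 1))) -> 1
Full result column, 4 rows per line (P1,P2 fixed per line; P3,P4 runs 00..11 left to right):
  rows 0-3 [P1,P2=00]: 1111  = hex F
  rows 4-7 [P1,P2=01]: 1111  = hex F
  rows 8-11 [P1,P2=10]: 1101  = hex D
  rows 12-15 [P1,P2=11]: 1101  = hex D
Output column (row 0 .. row 15) = 1111111111011101
Output column grouped in 4s = 1111 1111 1101 1101 = 0xFFDD
Convert to decimal digit by digit (value = value*16 + digit):
  F -> 15
  15*16 + 15 (F) = 255
  255*16 + 13 (D) = 4093
  4093*16 + 13 (D) = 65501
Decimal = 65501

65501


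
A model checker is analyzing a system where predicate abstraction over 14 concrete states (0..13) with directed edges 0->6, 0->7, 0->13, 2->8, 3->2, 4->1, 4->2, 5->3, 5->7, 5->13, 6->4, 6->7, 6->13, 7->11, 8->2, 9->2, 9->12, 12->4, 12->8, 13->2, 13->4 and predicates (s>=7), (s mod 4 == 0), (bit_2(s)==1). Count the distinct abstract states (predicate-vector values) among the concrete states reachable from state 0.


BFS from 0:
Concrete reachable: {0, 1, 2, 4, 6, 7, 8, 11, 13}
Abstract via predicates (s>=7), (s mod 4 == 0), (bit_2(s)==1):
  (0,0,0) <- {1, 2}
  (0,0,1) <- {6}
  (0,1,0) <- {0}
  (0,1,1) <- {4}
  (1,0,0) <- {11}
  (1,0,1) <- {7, 13}
  (1,1,0) <- {8}
Distinct abstract states = 7

7


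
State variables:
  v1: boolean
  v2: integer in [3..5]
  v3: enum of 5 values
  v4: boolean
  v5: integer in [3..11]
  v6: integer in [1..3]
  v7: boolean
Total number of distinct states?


State space = product of domain sizes of all variables.
Domain sizes:
  v1 (boolean): 2
  v2 (integer in [3..5]): 3
  v3 (enum of 5 values): 5
  v4 (boolean): 2
  v5 (integer in [3..11]): 9
  v6 (integer in [1..3]): 3
  v7 (boolean): 2
Product = 2 * 3 * 5 * 2 * 9 * 3 * 2 = 3240

3240


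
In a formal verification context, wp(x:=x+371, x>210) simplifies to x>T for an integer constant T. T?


Formula: wp(x:=E, P) = P[E/x] (substitute E for x in postcondition)
Step 1: Postcondition: x>210
Step 2: Substitute x+371 for x: x+371>210
Step 3: Solve for x: x > 210-371 = -161

-161


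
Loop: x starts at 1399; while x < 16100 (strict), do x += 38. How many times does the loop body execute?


Step 1: x goes from 1399 toward 16100 by 38; the body runs while x<16100, so iterations = ceil((bound-start)/step)
Step 2: Distance=14701
Step 3: ceil(14701/38)=387

387


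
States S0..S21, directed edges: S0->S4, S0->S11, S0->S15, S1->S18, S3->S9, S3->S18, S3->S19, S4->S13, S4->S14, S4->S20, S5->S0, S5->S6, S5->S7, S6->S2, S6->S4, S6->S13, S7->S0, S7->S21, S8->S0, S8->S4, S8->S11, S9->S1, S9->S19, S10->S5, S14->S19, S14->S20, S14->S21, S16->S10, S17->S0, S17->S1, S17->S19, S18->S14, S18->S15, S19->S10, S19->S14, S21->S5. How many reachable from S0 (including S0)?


BFS from S0:
  layer 0: {S0}
  layer 1: {S4, S11, S15}
  layer 2: {S13, S14, S20}
  layer 3: {S19, S21}
  layer 4: {S5, S10}
  layer 5: {S6, S7}
  layer 6: {S2}
Reachable set: {S0, S2, S4, S5, S6, S7, S10, S11, S13, S14, S15, S19, S20, S21}
Count = 14

14


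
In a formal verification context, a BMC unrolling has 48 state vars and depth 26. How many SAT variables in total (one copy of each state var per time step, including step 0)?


BMC unrolls to depth k, creating one copy of each state var for steps 0..k.
Step count = 26 + 1 = 27 (steps 0 through 26)
Vars per step = 48
Total = 48 * 27 = 1296

1296


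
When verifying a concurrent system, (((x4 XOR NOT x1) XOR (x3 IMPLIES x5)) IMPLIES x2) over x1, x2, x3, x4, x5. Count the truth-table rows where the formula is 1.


Formula: (((x4 XOR NOT x1) XOR (x3 IMPLIES x5)) IMPLIES x2) over 5 vars (32 rows)
Evaluate each row (x1, x2, x3, x4, x5 as bits, MSB first):
  row 0 [00000]: (((0 XOR NOT 0) XOR (0 IMPLIES 0)) IMPLIES 0) -> 1
  row 1 [00001]: (((0 XOR NOT 0) XOR (0 IMPLIES 1)) IMPLIES 0) -> 1
  row 2 [00010]: (((1 XOR NOT 0) XOR (0 IMPLIES 0)) IMPLIES 0) -> 0
  row 3 [00011]: (((1 XOR NOT 0) XOR (0 IMPLIES 1)) IMPLIES 0) -> 0
  row 4 [00100]: (((0 XOR NOT 0) XOR (1 IMPLIES 0)) IMPLIES 0) -> 0
  row 5 [00101]: (((0 XOR NOT 0) XOR (1 IMPLIES 1)) IMPLIES 0) -> 1
  row 6 [00110]: (((1 XOR NOT 0) XOR (1 IMPLIES 0)) IMPLIES 0) -> 1
  row 7 [00111]: (((1 XOR NOT 0) XOR (1 IMPLIES 1)) IMPLIES 0) -> 0
  row 8 [01000]: (((0 XOR NOT 0) XOR (0 IMPLIES 0)) IMPLIES 1) -> 1
  row 9 [01001]: (((0 XOR NOT 0) XOR (0 IMPLIES 1)) IMPLIES 1) -> 1
  row 10 [01010]: (((1 XOR NOT 0) XOR (0 IMPLIES 0)) IMPLIES 1) -> 1
  row 11 [01011]: (((1 XOR NOT 0) XOR (0 IMPLIES 1)) IMPLIES 1) -> 1
  row 12 [01100]: (((0 XOR NOT 0) XOR (1 IMPLIES 0)) IMPLIES 1) -> 1
  row 13 [01101]: (((0 XOR NOT 0) XOR (1 IMPLIES 1)) IMPLIES 1) -> 1
  row 14 [01110]: (((1 XOR NOT 0) XOR (1 IMPLIES 0)) IMPLIES 1) -> 1
  row 15 [01111]: (((1 XOR NOT 0) XOR (1 IMPLIES 1)) IMPLIES 1) -> 1
  row 16 [10000]: (((0 XOR NOT 1) XOR (0 IMPLIES 0)) IMPLIES 0) -> 0
  row 17 [10001]: (((0 XOR NOT 1) XOR (0 IMPLIES 1)) IMPLIES 0) -> 0
  row 18 [10010]: (((1 XOR NOT 1) XOR (0 IMPLIES 0)) IMPLIES 0) -> 1
  row 19 [10011]: (((1 XOR NOT 1) XOR (0 IMPLIES 1)) IMPLIES 0) -> 1
  row 20 [10100]: (((0 XOR NOT 1) XOR (1 IMPLIES 0)) IMPLIES 0) -> 1
  row 21 [10101]: (((0 XOR NOT 1) XOR (1 IMPLIES 1)) IMPLIES 0) -> 0
  row 22 [10110]: (((1 XOR NOT 1) XOR (1 IMPLIES 0)) IMPLIES 0) -> 0
  row 23 [10111]: (((1 XOR NOT 1) XOR (1 IMPLIES 1)) IMPLIES 0) -> 1
  row 24 [11000]: (((0 XOR NOT 1) XOR (0 IMPLIES 0)) IMPLIES 1) -> 1
  row 25 [11001]: (((0 XOR NOT 1) XOR (0 IMPLIES 1)) IMPLIES 1) -> 1
  row 26 [11010]: (((1 XOR NOT 1) XOR (0 IMPLIES 0)) IMPLIES 1) -> 1
  row 27 [11011]: (((1 XOR NOT 1) XOR (0 IMPLIES 1)) IMPLIES 1) -> 1
  row 28 [11100]: (((0 XOR NOT 1) XOR (1 IMPLIES 0)) IMPLIES 1) -> 1
  row 29 [11101]: (((0 XOR NOT 1) XOR (1 IMPLIES 1)) IMPLIES 1) -> 1
  row 30 [11110]: (((1 XOR NOT 1) XOR (1 IMPLIES 0)) IMPLIES 1) -> 1
  row 31 [11111]: (((1 XOR NOT 1) XOR (1 IMPLIES 1)) IMPLIES 1) -> 1
Full result column, 8 rows per line (x1,x2 fixed per line; x3,x4,x5 runs 000..111 left to right):
  rows 0-7 [x1,x2=00]: 11000110  (ones: 4)
  rows 8-15 [x1,x2=01]: 11111111  (ones: 8)
  rows 16-23 [x1,x2=10]: 00111001  (ones: 4)
  rows 24-31 [x1,x2=11]: 11111111  (ones: 8)
Count of 1-rows = 4+8+4+8 = 24

24


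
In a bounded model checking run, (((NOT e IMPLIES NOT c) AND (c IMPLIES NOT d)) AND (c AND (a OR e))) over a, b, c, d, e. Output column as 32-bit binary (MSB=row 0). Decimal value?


Formula: (((NOT e IMPLIES NOT c) AND (c IMPLIES NOT d)) AND (c AND (a OR e))) over a, b, c, d, e (32 rows)
Evaluate each row (bits = a,b,c,d,e, MSB first):
  row 0 [00000]: (((NOT 0 IMPLIES NOT 0) AND (0 IMPLIES NOT 0)) AND (0 AND (0 OR 0))) -> 0
  row 1 [00001]: (((NOT 1 IMPLIES NOT 0) AND (0 IMPLIES NOT 0)) AND (0 AND (0 OR 1))) -> 0
  row 2 [00010]: (((NOT 0 IMPLIES NOT 0) AND (0 IMPLIES NOT 1)) AND (0 AND (0 OR 0))) -> 0
  row 3 [00011]: (((NOT 1 IMPLIES NOT 0) AND (0 IMPLIES NOT 1)) AND (0 AND (0 OR 1))) -> 0
  row 4 [00100]: (((NOT 0 IMPLIES NOT 1) AND (1 IMPLIES NOT 0)) AND (1 AND (0 OR 0))) -> 0
  row 5 [00101]: (((NOT 1 IMPLIES NOT 1) AND (1 IMPLIES NOT 0)) AND (1 AND (0 OR 1))) -> 1
  row 6 [00110]: (((NOT 0 IMPLIES NOT 1) AND (1 IMPLIES NOT 1)) AND (1 AND (0 OR 0))) -> 0
  row 7 [00111]: (((NOT 1 IMPLIES NOT 1) AND (1 IMPLIES NOT 1)) AND (1 AND (0 OR 1))) -> 0
  row 8 [01000]: (((NOT 0 IMPLIES NOT 0) AND (0 IMPLIES NOT 0)) AND (0 AND (0 OR 0))) -> 0
  row 9 [01001]: (((NOT 1 IMPLIES NOT 0) AND (0 IMPLIES NOT 0)) AND (0 AND (0 OR 1))) -> 0
  row 10 [01010]: (((NOT 0 IMPLIES NOT 0) AND (0 IMPLIES NOT 1)) AND (0 AND (0 OR 0))) -> 0
  row 11 [01011]: (((NOT 1 IMPLIES NOT 0) AND (0 IMPLIES NOT 1)) AND (0 AND (0 OR 1))) -> 0
  row 12 [01100]: (((NOT 0 IMPLIES NOT 1) AND (1 IMPLIES NOT 0)) AND (1 AND (0 OR 0))) -> 0
  row 13 [01101]: (((NOT 1 IMPLIES NOT 1) AND (1 IMPLIES NOT 0)) AND (1 AND (0 OR 1))) -> 1
  row 14 [01110]: (((NOT 0 IMPLIES NOT 1) AND (1 IMPLIES NOT 1)) AND (1 AND (0 OR 0))) -> 0
  row 15 [01111]: (((NOT 1 IMPLIES NOT 1) AND (1 IMPLIES NOT 1)) AND (1 AND (0 OR 1))) -> 0
  row 16 [10000]: (((NOT 0 IMPLIES NOT 0) AND (0 IMPLIES NOT 0)) AND (0 AND (1 OR 0))) -> 0
  row 17 [10001]: (((NOT 1 IMPLIES NOT 0) AND (0 IMPLIES NOT 0)) AND (0 AND (1 OR 1))) -> 0
  row 18 [10010]: (((NOT 0 IMPLIES NOT 0) AND (0 IMPLIES NOT 1)) AND (0 AND (1 OR 0))) -> 0
  row 19 [10011]: (((NOT 1 IMPLIES NOT 0) AND (0 IMPLIES NOT 1)) AND (0 AND (1 OR 1))) -> 0
  row 20 [10100]: (((NOT 0 IMPLIES NOT 1) AND (1 IMPLIES NOT 0)) AND (1 AND (1 OR 0))) -> 0
  row 21 [10101]: (((NOT 1 IMPLIES NOT 1) AND (1 IMPLIES NOT 0)) AND (1 AND (1 OR 1))) -> 1
  row 22 [10110]: (((NOT 0 IMPLIES NOT 1) AND (1 IMPLIES NOT 1)) AND (1 AND (1 OR 0))) -> 0
  row 23 [10111]: (((NOT 1 IMPLIES NOT 1) AND (1 IMPLIES NOT 1)) AND (1 AND (1 OR 1))) -> 0
  row 24 [11000]: (((NOT 0 IMPLIES NOT 0) AND (0 IMPLIES NOT 0)) AND (0 AND (1 OR 0))) -> 0
  row 25 [11001]: (((NOT 1 IMPLIES NOT 0) AND (0 IMPLIES NOT 0)) AND (0 AND (1 OR 1))) -> 0
  row 26 [11010]: (((NOT 0 IMPLIES NOT 0) AND (0 IMPLIES NOT 1)) AND (0 AND (1 OR 0))) -> 0
  row 27 [11011]: (((NOT 1 IMPLIES NOT 0) AND (0 IMPLIES NOT 1)) AND (0 AND (1 OR 1))) -> 0
  row 28 [11100]: (((NOT 0 IMPLIES NOT 1) AND (1 IMPLIES NOT 0)) AND (1 AND (1 OR 0))) -> 0
  row 29 [11101]: (((NOT 1 IMPLIES NOT 1) AND (1 IMPLIES NOT 0)) AND (1 AND (1 OR 1))) -> 1
  row 30 [11110]: (((NOT 0 IMPLIES NOT 1) AND (1 IMPLIES NOT 1)) AND (1 AND (1 OR 0))) -> 0
  row 31 [11111]: (((NOT 1 IMPLIES NOT 1) AND (1 IMPLIES NOT 1)) AND (1 AND (1 OR 1))) -> 0
Full result column, 4 rows per line (a,b,c fixed per line; d,e runs 00..11 left to right):
  rows 0-3 [a,b,c=000]: 0000  = hex 0
  rows 4-7 [a,b,c=001]: 0100  = hex 4
  rows 8-11 [a,b,c=010]: 0000  = hex 0
  rows 12-15 [a,b,c=011]: 0100  = hex 4
  rows 16-19 [a,b,c=100]: 0000  = hex 0
  rows 20-23 [a,b,c=101]: 0100  = hex 4
  rows 24-27 [a,b,c=110]: 0000  = hex 0
  rows 28-31 [a,b,c=111]: 0100  = hex 4
Output column (row 0 .. row 31) = 00000100000001000000010000000100
Output column grouped in 4s = 0000 0100 0000 0100 0000 0100 0000 0100 = 0x04040404
Convert to decimal digit by digit (value = value*16 + digit):
  0 -> 0
  0*16 + 4 = 4
  4*16 + 0 = 64
  64*16 + 4 = 1028
  1028*16 + 0 = 16448
  16448*16 + 4 = 263172
  263172*16 + 0 = 4210752
  4210752*16 + 4 = 67372036
Decimal = 67372036

67372036


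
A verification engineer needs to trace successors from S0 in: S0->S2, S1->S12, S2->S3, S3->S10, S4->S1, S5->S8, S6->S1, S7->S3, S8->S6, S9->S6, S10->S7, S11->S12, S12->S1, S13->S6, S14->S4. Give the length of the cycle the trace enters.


Trace from S0 until a state repeats:
  S0 -> S2 -> S3 -> S10 -> S7 -> S3
S3 first seen at step 2, revisited at step 5.
Cycle length = 5 - 2 = 3

3


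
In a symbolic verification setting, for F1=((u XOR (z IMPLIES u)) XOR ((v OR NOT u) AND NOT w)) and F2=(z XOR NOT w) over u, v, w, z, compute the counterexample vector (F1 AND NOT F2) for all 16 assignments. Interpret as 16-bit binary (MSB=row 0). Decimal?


F1 = ((u XOR (z IMPLIES u)) XOR ((v OR NOT u) AND NOT w))
F2 = (z XOR NOT w)
Counterexample to F1=>F2 is where F1=1 and F2=0.
Evaluate each row (bits = u,v,w,z, MSB first):
  row 0 [0000]: F1=0 F2=1 -> F1&~F2 -> 0
  row 1 [0001]: F1=1 F2=0 -> F1&~F2 -> 1
  row 2 [0010]: F1=1 F2=0 -> F1&~F2 -> 1
  row 3 [0011]: F1=0 F2=1 -> F1&~F2 -> 0
  row 4 [0100]: F1=0 F2=1 -> F1&~F2 -> 0
  row 5 [0101]: F1=1 F2=0 -> F1&~F2 -> 1
  row 6 [0110]: F1=1 F2=0 -> F1&~F2 -> 1
  row 7 [0111]: F1=0 F2=1 -> F1&~F2 -> 0
  row 8 [1000]: F1=0 F2=1 -> F1&~F2 -> 0
  row 9 [1001]: F1=0 F2=0 -> F1&~F2 -> 0
  row 10 [1010]: F1=0 F2=0 -> F1&~F2 -> 0
  row 11 [1011]: F1=0 F2=1 -> F1&~F2 -> 0
  row 12 [1100]: F1=1 F2=1 -> F1&~F2 -> 0
  row 13 [1101]: F1=1 F2=0 -> F1&~F2 -> 1
  row 14 [1110]: F1=0 F2=0 -> F1&~F2 -> 0
  row 15 [1111]: F1=0 F2=1 -> F1&~F2 -> 0
Full result column, 4 rows per line (u,v fixed per line; w,z runs 00..11 left to right):
  rows 0-3 [u,v=00]: 0110  = hex 6
  rows 4-7 [u,v=01]: 0110  = hex 6
  rows 8-11 [u,v=10]: 0000  = hex 0
  rows 12-15 [u,v=11]: 0100  = hex 4
Counterexample vector (row 0 .. row 15) = 0110011000000100
Output column grouped in 4s = 0110 0110 0000 0100 = 0x6604
Convert to decimal digit by digit (value = value*16 + digit):
  6 -> 6
  6*16 + 6 = 102
  102*16 + 0 = 1632
  1632*16 + 4 = 26116
Decimal = 26116

26116


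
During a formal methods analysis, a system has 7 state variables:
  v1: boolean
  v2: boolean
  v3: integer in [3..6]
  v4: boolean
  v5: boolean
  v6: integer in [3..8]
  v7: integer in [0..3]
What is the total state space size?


State space = product of domain sizes of all variables.
Domain sizes:
  v1 (boolean): 2
  v2 (boolean): 2
  v3 (integer in [3..6]): 4
  v4 (boolean): 2
  v5 (boolean): 2
  v6 (integer in [3..8]): 6
  v7 (integer in [0..3]): 4
Product = 2 * 2 * 4 * 2 * 2 * 6 * 4 = 1536

1536


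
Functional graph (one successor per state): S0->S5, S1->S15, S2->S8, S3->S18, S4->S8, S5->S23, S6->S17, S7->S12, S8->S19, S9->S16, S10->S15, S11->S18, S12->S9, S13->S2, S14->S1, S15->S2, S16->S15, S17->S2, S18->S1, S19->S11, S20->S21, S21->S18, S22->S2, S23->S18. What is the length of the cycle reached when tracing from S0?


Trace from S0 until a state repeats:
  S0 -> S5 -> S23 -> S18 -> S1 -> S15 -> S2 -> S8 -> S19 -> S11 -> S18
S18 first seen at step 3, revisited at step 10.
Cycle length = 10 - 3 = 7

7


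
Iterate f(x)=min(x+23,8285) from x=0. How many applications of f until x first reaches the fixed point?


Step 1: x=0, cap=8285, increment=23
Step 2: x grows by 23 each step until capped at 8285; fixed point is x=8285
Step 3: iterations = ceil(8285/23) = 361

361


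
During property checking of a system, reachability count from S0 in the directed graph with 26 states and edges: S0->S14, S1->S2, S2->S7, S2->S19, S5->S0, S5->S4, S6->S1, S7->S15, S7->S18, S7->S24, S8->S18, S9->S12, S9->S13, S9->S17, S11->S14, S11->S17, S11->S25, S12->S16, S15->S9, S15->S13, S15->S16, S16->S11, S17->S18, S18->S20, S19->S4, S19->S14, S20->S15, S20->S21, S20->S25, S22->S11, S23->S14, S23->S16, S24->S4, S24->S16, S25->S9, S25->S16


BFS from S0:
  layer 0: {S0}
  layer 1: {S14}
Reachable set: {S0, S14}
Count = 2

2


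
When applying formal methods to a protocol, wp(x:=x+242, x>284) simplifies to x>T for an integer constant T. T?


Formula: wp(x:=E, P) = P[E/x] (substitute E for x in postcondition)
Step 1: Postcondition: x>284
Step 2: Substitute x+242 for x: x+242>284
Step 3: Solve for x: x > 284-242 = 42

42


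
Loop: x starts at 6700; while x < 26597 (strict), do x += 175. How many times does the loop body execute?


Step 1: x goes from 6700 toward 26597 by 175; the body runs while x<26597, so iterations = ceil((bound-start)/step)
Step 2: Distance=19897
Step 3: ceil(19897/175)=114

114


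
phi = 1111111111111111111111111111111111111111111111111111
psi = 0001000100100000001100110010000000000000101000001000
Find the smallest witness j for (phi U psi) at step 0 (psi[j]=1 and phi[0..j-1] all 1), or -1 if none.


(phi U psi) at 0: need smallest j with psi[j]=1 and phi[i]=1 for all i in [0,j).
Scan from step 0:
  step 0: phi=1, psi=0 -> continue
  step 1: phi=1, psi=0 -> continue
  step 2: phi=1, psi=0 -> continue
  step 3: psi=1 and phi held for [0,3) -> witness found
Witness step = 3

3


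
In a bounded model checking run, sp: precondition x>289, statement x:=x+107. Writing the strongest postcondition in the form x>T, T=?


Formula: sp(P, x:=E) = exists old_x. (x = E[old_x/x]) AND P[old_x/x] (old_x is the value of x before the assignment; eliminate old_x by solving x = E[old_x/x] for old_x)
Step 1: Precondition P: x>289, i.e. old_x > 289
Step 2: Assignment gives x = old_x + 107, so old_x = x - 107
Step 3: Substitute into P: x - 107 > 289
Step 4: Simplify: x > 289+107 = 396

396


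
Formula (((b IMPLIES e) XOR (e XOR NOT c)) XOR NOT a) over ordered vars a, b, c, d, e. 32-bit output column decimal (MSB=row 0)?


Formula: (((b IMPLIES e) XOR (e XOR NOT c)) XOR NOT a) over a, b, c, d, e (32 rows)
Evaluate each row (bits = a,b,c,d,e, MSB first):
  row 0 [00000]: (((0 IMPLIES 0) XOR (0 XOR NOT 0)) XOR NOT 0) -> 1
  row 1 [00001]: (((0 IMPLIES 1) XOR (1 XOR NOT 0)) XOR NOT 0) -> 0
  row 2 [00010]: (((0 IMPLIES 0) XOR (0 XOR NOT 0)) XOR NOT 0) -> 1
  row 3 [00011]: (((0 IMPLIES 1) XOR (1 XOR NOT 0)) XOR NOT 0) -> 0
  row 4 [00100]: (((0 IMPLIES 0) XOR (0 XOR NOT 1)) XOR NOT 0) -> 0
  row 5 [00101]: (((0 IMPLIES 1) XOR (1 XOR NOT 1)) XOR NOT 0) -> 1
  row 6 [00110]: (((0 IMPLIES 0) XOR (0 XOR NOT 1)) XOR NOT 0) -> 0
  row 7 [00111]: (((0 IMPLIES 1) XOR (1 XOR NOT 1)) XOR NOT 0) -> 1
  row 8 [01000]: (((1 IMPLIES 0) XOR (0 XOR NOT 0)) XOR NOT 0) -> 0
  row 9 [01001]: (((1 IMPLIES 1) XOR (1 XOR NOT 0)) XOR NOT 0) -> 0
  row 10 [01010]: (((1 IMPLIES 0) XOR (0 XOR NOT 0)) XOR NOT 0) -> 0
  row 11 [01011]: (((1 IMPLIES 1) XOR (1 XOR NOT 0)) XOR NOT 0) -> 0
  row 12 [01100]: (((1 IMPLIES 0) XOR (0 XOR NOT 1)) XOR NOT 0) -> 1
  row 13 [01101]: (((1 IMPLIES 1) XOR (1 XOR NOT 1)) XOR NOT 0) -> 1
  row 14 [01110]: (((1 IMPLIES 0) XOR (0 XOR NOT 1)) XOR NOT 0) -> 1
  row 15 [01111]: (((1 IMPLIES 1) XOR (1 XOR NOT 1)) XOR NOT 0) -> 1
  row 16 [10000]: (((0 IMPLIES 0) XOR (0 XOR NOT 0)) XOR NOT 1) -> 0
  row 17 [10001]: (((0 IMPLIES 1) XOR (1 XOR NOT 0)) XOR NOT 1) -> 1
  row 18 [10010]: (((0 IMPLIES 0) XOR (0 XOR NOT 0)) XOR NOT 1) -> 0
  row 19 [10011]: (((0 IMPLIES 1) XOR (1 XOR NOT 0)) XOR NOT 1) -> 1
  row 20 [10100]: (((0 IMPLIES 0) XOR (0 XOR NOT 1)) XOR NOT 1) -> 1
  row 21 [10101]: (((0 IMPLIES 1) XOR (1 XOR NOT 1)) XOR NOT 1) -> 0
  row 22 [10110]: (((0 IMPLIES 0) XOR (0 XOR NOT 1)) XOR NOT 1) -> 1
  row 23 [10111]: (((0 IMPLIES 1) XOR (1 XOR NOT 1)) XOR NOT 1) -> 0
  row 24 [11000]: (((1 IMPLIES 0) XOR (0 XOR NOT 0)) XOR NOT 1) -> 1
  row 25 [11001]: (((1 IMPLIES 1) XOR (1 XOR NOT 0)) XOR NOT 1) -> 1
  row 26 [11010]: (((1 IMPLIES 0) XOR (0 XOR NOT 0)) XOR NOT 1) -> 1
  row 27 [11011]: (((1 IMPLIES 1) XOR (1 XOR NOT 0)) XOR NOT 1) -> 1
  row 28 [11100]: (((1 IMPLIES 0) XOR (0 XOR NOT 1)) XOR NOT 1) -> 0
  row 29 [11101]: (((1 IMPLIES 1) XOR (1 XOR NOT 1)) XOR NOT 1) -> 0
  row 30 [11110]: (((1 IMPLIES 0) XOR (0 XOR NOT 1)) XOR NOT 1) -> 0
  row 31 [11111]: (((1 IMPLIES 1) XOR (1 XOR NOT 1)) XOR NOT 1) -> 0
Full result column, 4 rows per line (a,b,c fixed per line; d,e runs 00..11 left to right):
  rows 0-3 [a,b,c=000]: 1010  = hex A
  rows 4-7 [a,b,c=001]: 0101  = hex 5
  rows 8-11 [a,b,c=010]: 0000  = hex 0
  rows 12-15 [a,b,c=011]: 1111  = hex F
  rows 16-19 [a,b,c=100]: 0101  = hex 5
  rows 20-23 [a,b,c=101]: 1010  = hex A
  rows 24-27 [a,b,c=110]: 1111  = hex F
  rows 28-31 [a,b,c=111]: 0000  = hex 0
Output column (row 0 .. row 31) = 10100101000011110101101011110000
Output column grouped in 4s = 1010 0101 0000 1111 0101 1010 1111 0000 = 0xA50F5AF0
Convert to decimal digit by digit (value = value*16 + digit):
  A -> 10
  10*16 + 5 = 165
  165*16 + 0 = 2640
  2640*16 + 15 (F) = 42255
  42255*16 + 5 = 676085
  676085*16 + 10 (A) = 10817370
  10817370*16 + 15 (F) = 173077935
  173077935*16 + 0 = 2769246960
Decimal = 2769246960

2769246960
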